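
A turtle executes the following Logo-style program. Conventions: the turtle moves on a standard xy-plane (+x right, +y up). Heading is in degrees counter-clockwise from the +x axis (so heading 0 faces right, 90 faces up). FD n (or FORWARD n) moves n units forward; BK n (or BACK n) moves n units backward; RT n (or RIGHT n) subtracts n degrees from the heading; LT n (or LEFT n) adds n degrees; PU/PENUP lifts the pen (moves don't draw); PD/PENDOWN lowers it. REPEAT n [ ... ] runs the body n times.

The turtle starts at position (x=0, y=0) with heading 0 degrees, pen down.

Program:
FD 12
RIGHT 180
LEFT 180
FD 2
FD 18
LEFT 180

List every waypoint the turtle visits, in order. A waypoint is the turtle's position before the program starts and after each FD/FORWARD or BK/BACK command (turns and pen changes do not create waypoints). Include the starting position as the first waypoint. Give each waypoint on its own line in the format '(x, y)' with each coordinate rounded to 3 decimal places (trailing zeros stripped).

Answer: (0, 0)
(12, 0)
(14, 0)
(32, 0)

Derivation:
Executing turtle program step by step:
Start: pos=(0,0), heading=0, pen down
FD 12: (0,0) -> (12,0) [heading=0, draw]
RT 180: heading 0 -> 180
LT 180: heading 180 -> 0
FD 2: (12,0) -> (14,0) [heading=0, draw]
FD 18: (14,0) -> (32,0) [heading=0, draw]
LT 180: heading 0 -> 180
Final: pos=(32,0), heading=180, 3 segment(s) drawn
Waypoints (4 total):
(0, 0)
(12, 0)
(14, 0)
(32, 0)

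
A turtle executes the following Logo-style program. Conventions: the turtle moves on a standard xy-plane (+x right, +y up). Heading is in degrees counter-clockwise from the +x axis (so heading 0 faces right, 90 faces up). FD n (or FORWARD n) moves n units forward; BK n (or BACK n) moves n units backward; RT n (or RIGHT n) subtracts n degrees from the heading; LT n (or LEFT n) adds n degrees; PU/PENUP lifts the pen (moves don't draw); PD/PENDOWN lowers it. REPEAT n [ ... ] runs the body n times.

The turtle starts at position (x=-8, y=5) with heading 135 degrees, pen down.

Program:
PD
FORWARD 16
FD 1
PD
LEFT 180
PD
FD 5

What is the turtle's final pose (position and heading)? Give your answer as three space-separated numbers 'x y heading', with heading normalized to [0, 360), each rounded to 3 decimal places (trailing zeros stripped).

Answer: -16.485 13.485 315

Derivation:
Executing turtle program step by step:
Start: pos=(-8,5), heading=135, pen down
PD: pen down
FD 16: (-8,5) -> (-19.314,16.314) [heading=135, draw]
FD 1: (-19.314,16.314) -> (-20.021,17.021) [heading=135, draw]
PD: pen down
LT 180: heading 135 -> 315
PD: pen down
FD 5: (-20.021,17.021) -> (-16.485,13.485) [heading=315, draw]
Final: pos=(-16.485,13.485), heading=315, 3 segment(s) drawn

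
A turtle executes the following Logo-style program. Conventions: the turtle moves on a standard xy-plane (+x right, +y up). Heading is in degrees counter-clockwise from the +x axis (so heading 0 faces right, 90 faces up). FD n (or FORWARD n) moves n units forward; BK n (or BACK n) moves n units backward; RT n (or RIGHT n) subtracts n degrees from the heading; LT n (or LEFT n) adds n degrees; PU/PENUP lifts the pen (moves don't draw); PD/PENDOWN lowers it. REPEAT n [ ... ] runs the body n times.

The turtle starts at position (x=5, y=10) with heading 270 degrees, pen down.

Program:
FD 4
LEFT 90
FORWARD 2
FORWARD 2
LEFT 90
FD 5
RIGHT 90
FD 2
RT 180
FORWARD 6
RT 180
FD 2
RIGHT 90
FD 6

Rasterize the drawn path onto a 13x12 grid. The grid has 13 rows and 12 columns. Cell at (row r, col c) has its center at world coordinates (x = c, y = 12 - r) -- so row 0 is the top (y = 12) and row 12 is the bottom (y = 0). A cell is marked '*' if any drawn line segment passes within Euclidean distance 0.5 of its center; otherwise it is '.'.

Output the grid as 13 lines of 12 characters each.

Segment 0: (5,10) -> (5,6)
Segment 1: (5,6) -> (7,6)
Segment 2: (7,6) -> (9,6)
Segment 3: (9,6) -> (9,11)
Segment 4: (9,11) -> (11,11)
Segment 5: (11,11) -> (5,11)
Segment 6: (5,11) -> (7,11)
Segment 7: (7,11) -> (7,5)

Answer: ............
.....*******
.....*.*.*..
.....*.*.*..
.....*.*.*..
.....*.*.*..
.....*****..
.......*....
............
............
............
............
............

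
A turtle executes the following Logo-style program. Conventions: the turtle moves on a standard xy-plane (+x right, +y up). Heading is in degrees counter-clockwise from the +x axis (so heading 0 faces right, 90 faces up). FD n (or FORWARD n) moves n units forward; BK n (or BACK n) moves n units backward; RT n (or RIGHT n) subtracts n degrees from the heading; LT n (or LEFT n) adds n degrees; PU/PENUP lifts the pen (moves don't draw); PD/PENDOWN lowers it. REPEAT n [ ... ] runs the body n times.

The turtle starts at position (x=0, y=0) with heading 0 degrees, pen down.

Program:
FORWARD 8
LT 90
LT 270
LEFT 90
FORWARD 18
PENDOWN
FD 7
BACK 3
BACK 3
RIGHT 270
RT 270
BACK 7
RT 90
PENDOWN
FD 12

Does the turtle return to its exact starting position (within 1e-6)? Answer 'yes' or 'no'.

Answer: no

Derivation:
Executing turtle program step by step:
Start: pos=(0,0), heading=0, pen down
FD 8: (0,0) -> (8,0) [heading=0, draw]
LT 90: heading 0 -> 90
LT 270: heading 90 -> 0
LT 90: heading 0 -> 90
FD 18: (8,0) -> (8,18) [heading=90, draw]
PD: pen down
FD 7: (8,18) -> (8,25) [heading=90, draw]
BK 3: (8,25) -> (8,22) [heading=90, draw]
BK 3: (8,22) -> (8,19) [heading=90, draw]
RT 270: heading 90 -> 180
RT 270: heading 180 -> 270
BK 7: (8,19) -> (8,26) [heading=270, draw]
RT 90: heading 270 -> 180
PD: pen down
FD 12: (8,26) -> (-4,26) [heading=180, draw]
Final: pos=(-4,26), heading=180, 7 segment(s) drawn

Start position: (0, 0)
Final position: (-4, 26)
Distance = 26.306; >= 1e-6 -> NOT closed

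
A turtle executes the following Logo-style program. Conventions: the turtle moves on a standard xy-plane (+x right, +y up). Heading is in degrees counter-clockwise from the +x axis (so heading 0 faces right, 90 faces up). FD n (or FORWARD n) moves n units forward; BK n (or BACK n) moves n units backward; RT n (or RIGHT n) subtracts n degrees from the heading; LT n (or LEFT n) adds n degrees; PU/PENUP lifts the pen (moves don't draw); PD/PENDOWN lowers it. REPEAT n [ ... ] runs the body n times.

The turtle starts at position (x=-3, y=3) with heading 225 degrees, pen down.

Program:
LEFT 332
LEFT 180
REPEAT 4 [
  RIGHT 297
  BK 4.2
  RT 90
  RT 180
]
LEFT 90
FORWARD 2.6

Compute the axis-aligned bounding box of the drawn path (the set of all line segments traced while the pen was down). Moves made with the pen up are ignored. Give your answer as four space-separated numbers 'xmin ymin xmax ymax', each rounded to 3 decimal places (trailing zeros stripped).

Executing turtle program step by step:
Start: pos=(-3,3), heading=225, pen down
LT 332: heading 225 -> 197
LT 180: heading 197 -> 17
REPEAT 4 [
  -- iteration 1/4 --
  RT 297: heading 17 -> 80
  BK 4.2: (-3,3) -> (-3.729,-1.136) [heading=80, draw]
  RT 90: heading 80 -> 350
  RT 180: heading 350 -> 170
  -- iteration 2/4 --
  RT 297: heading 170 -> 233
  BK 4.2: (-3.729,-1.136) -> (-1.202,2.218) [heading=233, draw]
  RT 90: heading 233 -> 143
  RT 180: heading 143 -> 323
  -- iteration 3/4 --
  RT 297: heading 323 -> 26
  BK 4.2: (-1.202,2.218) -> (-4.977,0.377) [heading=26, draw]
  RT 90: heading 26 -> 296
  RT 180: heading 296 -> 116
  -- iteration 4/4 --
  RT 297: heading 116 -> 179
  BK 4.2: (-4.977,0.377) -> (-0.777,0.304) [heading=179, draw]
  RT 90: heading 179 -> 89
  RT 180: heading 89 -> 269
]
LT 90: heading 269 -> 359
FD 2.6: (-0.777,0.304) -> (1.822,0.258) [heading=359, draw]
Final: pos=(1.822,0.258), heading=359, 5 segment(s) drawn

Segment endpoints: x in {-4.977, -3.729, -3, -1.202, -0.777, 1.822}, y in {-1.136, 0.258, 0.304, 0.377, 2.218, 3}
xmin=-4.977, ymin=-1.136, xmax=1.822, ymax=3

Answer: -4.977 -1.136 1.822 3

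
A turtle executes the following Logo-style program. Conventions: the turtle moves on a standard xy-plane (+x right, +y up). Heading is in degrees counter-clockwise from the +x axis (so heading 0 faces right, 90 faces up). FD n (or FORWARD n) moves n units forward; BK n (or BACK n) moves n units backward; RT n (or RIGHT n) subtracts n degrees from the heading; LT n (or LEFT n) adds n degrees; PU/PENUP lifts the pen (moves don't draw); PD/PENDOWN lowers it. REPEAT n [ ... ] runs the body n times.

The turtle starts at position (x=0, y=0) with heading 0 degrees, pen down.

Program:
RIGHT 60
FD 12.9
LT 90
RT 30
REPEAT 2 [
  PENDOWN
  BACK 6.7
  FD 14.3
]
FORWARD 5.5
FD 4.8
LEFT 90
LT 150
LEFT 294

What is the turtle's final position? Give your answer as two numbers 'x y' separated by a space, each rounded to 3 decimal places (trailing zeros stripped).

Answer: 31.95 -11.172

Derivation:
Executing turtle program step by step:
Start: pos=(0,0), heading=0, pen down
RT 60: heading 0 -> 300
FD 12.9: (0,0) -> (6.45,-11.172) [heading=300, draw]
LT 90: heading 300 -> 30
RT 30: heading 30 -> 0
REPEAT 2 [
  -- iteration 1/2 --
  PD: pen down
  BK 6.7: (6.45,-11.172) -> (-0.25,-11.172) [heading=0, draw]
  FD 14.3: (-0.25,-11.172) -> (14.05,-11.172) [heading=0, draw]
  -- iteration 2/2 --
  PD: pen down
  BK 6.7: (14.05,-11.172) -> (7.35,-11.172) [heading=0, draw]
  FD 14.3: (7.35,-11.172) -> (21.65,-11.172) [heading=0, draw]
]
FD 5.5: (21.65,-11.172) -> (27.15,-11.172) [heading=0, draw]
FD 4.8: (27.15,-11.172) -> (31.95,-11.172) [heading=0, draw]
LT 90: heading 0 -> 90
LT 150: heading 90 -> 240
LT 294: heading 240 -> 174
Final: pos=(31.95,-11.172), heading=174, 7 segment(s) drawn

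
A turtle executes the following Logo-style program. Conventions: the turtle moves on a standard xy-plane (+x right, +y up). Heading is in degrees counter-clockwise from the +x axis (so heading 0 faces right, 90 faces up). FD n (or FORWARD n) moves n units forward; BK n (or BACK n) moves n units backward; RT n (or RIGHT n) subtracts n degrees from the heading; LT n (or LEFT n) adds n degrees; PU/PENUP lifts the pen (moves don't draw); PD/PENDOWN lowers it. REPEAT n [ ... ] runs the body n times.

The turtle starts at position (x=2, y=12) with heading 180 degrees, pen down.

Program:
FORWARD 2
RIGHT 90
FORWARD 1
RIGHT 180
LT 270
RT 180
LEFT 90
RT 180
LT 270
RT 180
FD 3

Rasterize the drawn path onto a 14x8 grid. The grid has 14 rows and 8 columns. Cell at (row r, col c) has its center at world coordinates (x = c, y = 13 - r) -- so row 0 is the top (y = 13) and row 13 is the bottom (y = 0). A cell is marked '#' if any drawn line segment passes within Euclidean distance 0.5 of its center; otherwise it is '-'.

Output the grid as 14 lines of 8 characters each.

Answer: ####----
###-----
--------
--------
--------
--------
--------
--------
--------
--------
--------
--------
--------
--------

Derivation:
Segment 0: (2,12) -> (0,12)
Segment 1: (0,12) -> (0,13)
Segment 2: (0,13) -> (3,13)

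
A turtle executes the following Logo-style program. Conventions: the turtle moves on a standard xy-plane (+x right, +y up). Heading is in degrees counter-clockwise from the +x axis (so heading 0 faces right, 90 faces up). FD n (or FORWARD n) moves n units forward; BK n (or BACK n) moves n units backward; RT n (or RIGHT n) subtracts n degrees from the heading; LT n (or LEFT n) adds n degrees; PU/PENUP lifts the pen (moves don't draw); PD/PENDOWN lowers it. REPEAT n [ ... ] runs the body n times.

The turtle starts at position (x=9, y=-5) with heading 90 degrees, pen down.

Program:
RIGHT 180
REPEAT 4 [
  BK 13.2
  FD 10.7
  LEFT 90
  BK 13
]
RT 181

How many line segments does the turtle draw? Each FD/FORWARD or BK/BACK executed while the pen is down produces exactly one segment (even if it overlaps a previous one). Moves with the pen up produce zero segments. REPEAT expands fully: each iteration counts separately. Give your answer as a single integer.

Answer: 12

Derivation:
Executing turtle program step by step:
Start: pos=(9,-5), heading=90, pen down
RT 180: heading 90 -> 270
REPEAT 4 [
  -- iteration 1/4 --
  BK 13.2: (9,-5) -> (9,8.2) [heading=270, draw]
  FD 10.7: (9,8.2) -> (9,-2.5) [heading=270, draw]
  LT 90: heading 270 -> 0
  BK 13: (9,-2.5) -> (-4,-2.5) [heading=0, draw]
  -- iteration 2/4 --
  BK 13.2: (-4,-2.5) -> (-17.2,-2.5) [heading=0, draw]
  FD 10.7: (-17.2,-2.5) -> (-6.5,-2.5) [heading=0, draw]
  LT 90: heading 0 -> 90
  BK 13: (-6.5,-2.5) -> (-6.5,-15.5) [heading=90, draw]
  -- iteration 3/4 --
  BK 13.2: (-6.5,-15.5) -> (-6.5,-28.7) [heading=90, draw]
  FD 10.7: (-6.5,-28.7) -> (-6.5,-18) [heading=90, draw]
  LT 90: heading 90 -> 180
  BK 13: (-6.5,-18) -> (6.5,-18) [heading=180, draw]
  -- iteration 4/4 --
  BK 13.2: (6.5,-18) -> (19.7,-18) [heading=180, draw]
  FD 10.7: (19.7,-18) -> (9,-18) [heading=180, draw]
  LT 90: heading 180 -> 270
  BK 13: (9,-18) -> (9,-5) [heading=270, draw]
]
RT 181: heading 270 -> 89
Final: pos=(9,-5), heading=89, 12 segment(s) drawn
Segments drawn: 12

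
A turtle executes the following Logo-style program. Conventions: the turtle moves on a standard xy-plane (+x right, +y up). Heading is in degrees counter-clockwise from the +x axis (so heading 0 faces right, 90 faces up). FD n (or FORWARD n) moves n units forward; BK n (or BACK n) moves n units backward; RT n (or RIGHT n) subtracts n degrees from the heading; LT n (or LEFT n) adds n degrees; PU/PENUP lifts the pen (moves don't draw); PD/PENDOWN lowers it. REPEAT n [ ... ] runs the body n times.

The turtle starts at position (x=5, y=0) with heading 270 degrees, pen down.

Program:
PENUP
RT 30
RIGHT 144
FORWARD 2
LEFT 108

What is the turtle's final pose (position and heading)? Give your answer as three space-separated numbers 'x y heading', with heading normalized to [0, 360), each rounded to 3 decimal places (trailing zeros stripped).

Answer: 4.791 1.989 204

Derivation:
Executing turtle program step by step:
Start: pos=(5,0), heading=270, pen down
PU: pen up
RT 30: heading 270 -> 240
RT 144: heading 240 -> 96
FD 2: (5,0) -> (4.791,1.989) [heading=96, move]
LT 108: heading 96 -> 204
Final: pos=(4.791,1.989), heading=204, 0 segment(s) drawn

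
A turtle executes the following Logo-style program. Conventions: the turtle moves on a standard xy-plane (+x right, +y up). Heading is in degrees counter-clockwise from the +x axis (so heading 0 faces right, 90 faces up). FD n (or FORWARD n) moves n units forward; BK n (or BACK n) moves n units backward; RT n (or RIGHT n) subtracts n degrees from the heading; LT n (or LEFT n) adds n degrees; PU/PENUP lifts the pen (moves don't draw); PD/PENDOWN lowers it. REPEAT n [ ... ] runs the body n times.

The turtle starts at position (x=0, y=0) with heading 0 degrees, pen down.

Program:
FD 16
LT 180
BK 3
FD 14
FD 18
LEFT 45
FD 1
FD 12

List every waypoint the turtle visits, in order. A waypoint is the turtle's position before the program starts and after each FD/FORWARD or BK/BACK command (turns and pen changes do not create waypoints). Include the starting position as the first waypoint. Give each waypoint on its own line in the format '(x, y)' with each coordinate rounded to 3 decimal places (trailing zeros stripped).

Answer: (0, 0)
(16, 0)
(19, 0)
(5, 0)
(-13, 0)
(-13.707, -0.707)
(-22.192, -9.192)

Derivation:
Executing turtle program step by step:
Start: pos=(0,0), heading=0, pen down
FD 16: (0,0) -> (16,0) [heading=0, draw]
LT 180: heading 0 -> 180
BK 3: (16,0) -> (19,0) [heading=180, draw]
FD 14: (19,0) -> (5,0) [heading=180, draw]
FD 18: (5,0) -> (-13,0) [heading=180, draw]
LT 45: heading 180 -> 225
FD 1: (-13,0) -> (-13.707,-0.707) [heading=225, draw]
FD 12: (-13.707,-0.707) -> (-22.192,-9.192) [heading=225, draw]
Final: pos=(-22.192,-9.192), heading=225, 6 segment(s) drawn
Waypoints (7 total):
(0, 0)
(16, 0)
(19, 0)
(5, 0)
(-13, 0)
(-13.707, -0.707)
(-22.192, -9.192)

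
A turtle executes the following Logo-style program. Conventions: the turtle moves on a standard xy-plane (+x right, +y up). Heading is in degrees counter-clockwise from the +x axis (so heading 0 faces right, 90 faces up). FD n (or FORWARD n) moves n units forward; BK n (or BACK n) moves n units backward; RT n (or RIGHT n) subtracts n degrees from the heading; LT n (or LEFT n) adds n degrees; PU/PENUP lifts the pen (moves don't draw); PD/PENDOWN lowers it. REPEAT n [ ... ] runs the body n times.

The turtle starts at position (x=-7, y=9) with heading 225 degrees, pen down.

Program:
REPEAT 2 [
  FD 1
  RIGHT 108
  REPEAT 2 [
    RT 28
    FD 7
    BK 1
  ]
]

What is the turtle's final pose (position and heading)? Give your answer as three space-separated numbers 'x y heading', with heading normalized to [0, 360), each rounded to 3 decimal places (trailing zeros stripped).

Executing turtle program step by step:
Start: pos=(-7,9), heading=225, pen down
REPEAT 2 [
  -- iteration 1/2 --
  FD 1: (-7,9) -> (-7.707,8.293) [heading=225, draw]
  RT 108: heading 225 -> 117
  REPEAT 2 [
    -- iteration 1/2 --
    RT 28: heading 117 -> 89
    FD 7: (-7.707,8.293) -> (-7.585,15.292) [heading=89, draw]
    BK 1: (-7.585,15.292) -> (-7.602,14.292) [heading=89, draw]
    -- iteration 2/2 --
    RT 28: heading 89 -> 61
    FD 7: (-7.602,14.292) -> (-4.209,20.414) [heading=61, draw]
    BK 1: (-4.209,20.414) -> (-4.694,19.54) [heading=61, draw]
  ]
  -- iteration 2/2 --
  FD 1: (-4.694,19.54) -> (-4.209,20.414) [heading=61, draw]
  RT 108: heading 61 -> 313
  REPEAT 2 [
    -- iteration 1/2 --
    RT 28: heading 313 -> 285
    FD 7: (-4.209,20.414) -> (-2.397,13.653) [heading=285, draw]
    BK 1: (-2.397,13.653) -> (-2.656,14.619) [heading=285, draw]
    -- iteration 2/2 --
    RT 28: heading 285 -> 257
    FD 7: (-2.656,14.619) -> (-4.23,7.798) [heading=257, draw]
    BK 1: (-4.23,7.798) -> (-4.006,8.773) [heading=257, draw]
  ]
]
Final: pos=(-4.006,8.773), heading=257, 10 segment(s) drawn

Answer: -4.006 8.773 257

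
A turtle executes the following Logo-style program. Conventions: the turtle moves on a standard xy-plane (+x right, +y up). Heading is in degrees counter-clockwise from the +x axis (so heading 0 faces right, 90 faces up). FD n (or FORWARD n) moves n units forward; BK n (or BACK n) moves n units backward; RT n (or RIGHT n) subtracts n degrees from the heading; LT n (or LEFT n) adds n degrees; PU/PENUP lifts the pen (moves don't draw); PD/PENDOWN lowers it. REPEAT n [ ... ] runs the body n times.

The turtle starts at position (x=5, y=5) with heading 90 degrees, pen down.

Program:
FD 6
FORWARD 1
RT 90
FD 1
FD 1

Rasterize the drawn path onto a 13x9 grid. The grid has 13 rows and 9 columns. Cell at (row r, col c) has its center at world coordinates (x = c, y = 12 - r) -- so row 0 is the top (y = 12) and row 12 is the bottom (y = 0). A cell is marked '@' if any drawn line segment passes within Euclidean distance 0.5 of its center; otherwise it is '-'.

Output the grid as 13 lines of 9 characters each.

Segment 0: (5,5) -> (5,11)
Segment 1: (5,11) -> (5,12)
Segment 2: (5,12) -> (6,12)
Segment 3: (6,12) -> (7,12)

Answer: -----@@@-
-----@---
-----@---
-----@---
-----@---
-----@---
-----@---
-----@---
---------
---------
---------
---------
---------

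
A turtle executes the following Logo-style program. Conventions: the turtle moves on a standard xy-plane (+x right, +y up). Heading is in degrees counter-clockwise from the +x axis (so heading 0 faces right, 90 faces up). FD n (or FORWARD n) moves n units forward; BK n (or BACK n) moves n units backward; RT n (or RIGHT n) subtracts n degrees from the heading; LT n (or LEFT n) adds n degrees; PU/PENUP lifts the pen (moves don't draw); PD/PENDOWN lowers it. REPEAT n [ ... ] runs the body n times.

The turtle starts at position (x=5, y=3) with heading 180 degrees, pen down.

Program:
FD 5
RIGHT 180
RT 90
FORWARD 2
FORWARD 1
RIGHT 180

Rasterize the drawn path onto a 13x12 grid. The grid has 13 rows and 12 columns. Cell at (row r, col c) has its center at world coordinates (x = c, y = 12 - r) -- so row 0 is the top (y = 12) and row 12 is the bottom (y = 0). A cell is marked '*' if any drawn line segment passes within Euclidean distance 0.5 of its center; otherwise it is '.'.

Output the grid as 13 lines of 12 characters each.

Segment 0: (5,3) -> (0,3)
Segment 1: (0,3) -> (0,1)
Segment 2: (0,1) -> (0,0)

Answer: ............
............
............
............
............
............
............
............
............
******......
*...........
*...........
*...........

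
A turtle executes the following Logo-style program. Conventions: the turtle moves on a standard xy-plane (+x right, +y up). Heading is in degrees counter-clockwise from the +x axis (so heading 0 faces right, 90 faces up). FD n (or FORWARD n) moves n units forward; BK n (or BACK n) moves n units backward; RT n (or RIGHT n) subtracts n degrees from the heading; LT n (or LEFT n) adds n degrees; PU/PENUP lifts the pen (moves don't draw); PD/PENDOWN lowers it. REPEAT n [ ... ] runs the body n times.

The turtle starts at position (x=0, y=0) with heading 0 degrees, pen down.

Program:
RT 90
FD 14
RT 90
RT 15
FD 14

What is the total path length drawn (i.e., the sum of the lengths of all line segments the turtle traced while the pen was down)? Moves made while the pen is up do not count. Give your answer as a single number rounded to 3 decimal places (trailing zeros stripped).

Answer: 28

Derivation:
Executing turtle program step by step:
Start: pos=(0,0), heading=0, pen down
RT 90: heading 0 -> 270
FD 14: (0,0) -> (0,-14) [heading=270, draw]
RT 90: heading 270 -> 180
RT 15: heading 180 -> 165
FD 14: (0,-14) -> (-13.523,-10.377) [heading=165, draw]
Final: pos=(-13.523,-10.377), heading=165, 2 segment(s) drawn

Segment lengths:
  seg 1: (0,0) -> (0,-14), length = 14
  seg 2: (0,-14) -> (-13.523,-10.377), length = 14
Total = 28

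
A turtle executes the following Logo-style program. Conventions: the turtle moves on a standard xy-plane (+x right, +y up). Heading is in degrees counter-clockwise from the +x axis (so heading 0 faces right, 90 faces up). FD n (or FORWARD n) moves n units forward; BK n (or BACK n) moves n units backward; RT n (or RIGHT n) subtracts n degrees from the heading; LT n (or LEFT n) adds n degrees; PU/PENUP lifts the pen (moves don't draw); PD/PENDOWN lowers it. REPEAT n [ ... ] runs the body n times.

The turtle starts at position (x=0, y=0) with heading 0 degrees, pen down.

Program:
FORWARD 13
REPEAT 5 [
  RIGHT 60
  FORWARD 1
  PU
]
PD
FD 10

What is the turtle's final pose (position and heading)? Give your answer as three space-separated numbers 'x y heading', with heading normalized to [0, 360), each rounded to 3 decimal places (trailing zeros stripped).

Answer: 17 8.66 60

Derivation:
Executing turtle program step by step:
Start: pos=(0,0), heading=0, pen down
FD 13: (0,0) -> (13,0) [heading=0, draw]
REPEAT 5 [
  -- iteration 1/5 --
  RT 60: heading 0 -> 300
  FD 1: (13,0) -> (13.5,-0.866) [heading=300, draw]
  PU: pen up
  -- iteration 2/5 --
  RT 60: heading 300 -> 240
  FD 1: (13.5,-0.866) -> (13,-1.732) [heading=240, move]
  PU: pen up
  -- iteration 3/5 --
  RT 60: heading 240 -> 180
  FD 1: (13,-1.732) -> (12,-1.732) [heading=180, move]
  PU: pen up
  -- iteration 4/5 --
  RT 60: heading 180 -> 120
  FD 1: (12,-1.732) -> (11.5,-0.866) [heading=120, move]
  PU: pen up
  -- iteration 5/5 --
  RT 60: heading 120 -> 60
  FD 1: (11.5,-0.866) -> (12,0) [heading=60, move]
  PU: pen up
]
PD: pen down
FD 10: (12,0) -> (17,8.66) [heading=60, draw]
Final: pos=(17,8.66), heading=60, 3 segment(s) drawn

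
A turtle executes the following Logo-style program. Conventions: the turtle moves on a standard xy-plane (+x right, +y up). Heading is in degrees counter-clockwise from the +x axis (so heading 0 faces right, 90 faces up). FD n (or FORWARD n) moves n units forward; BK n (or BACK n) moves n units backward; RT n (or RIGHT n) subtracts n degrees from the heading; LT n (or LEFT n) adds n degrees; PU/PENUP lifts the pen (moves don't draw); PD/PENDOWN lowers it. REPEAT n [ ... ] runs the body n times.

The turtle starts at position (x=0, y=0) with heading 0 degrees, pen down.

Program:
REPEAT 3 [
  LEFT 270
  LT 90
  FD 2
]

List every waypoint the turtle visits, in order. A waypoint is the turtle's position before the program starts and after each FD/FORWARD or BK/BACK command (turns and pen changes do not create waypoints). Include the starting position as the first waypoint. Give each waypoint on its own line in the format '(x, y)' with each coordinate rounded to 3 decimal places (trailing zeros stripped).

Answer: (0, 0)
(2, 0)
(4, 0)
(6, 0)

Derivation:
Executing turtle program step by step:
Start: pos=(0,0), heading=0, pen down
REPEAT 3 [
  -- iteration 1/3 --
  LT 270: heading 0 -> 270
  LT 90: heading 270 -> 0
  FD 2: (0,0) -> (2,0) [heading=0, draw]
  -- iteration 2/3 --
  LT 270: heading 0 -> 270
  LT 90: heading 270 -> 0
  FD 2: (2,0) -> (4,0) [heading=0, draw]
  -- iteration 3/3 --
  LT 270: heading 0 -> 270
  LT 90: heading 270 -> 0
  FD 2: (4,0) -> (6,0) [heading=0, draw]
]
Final: pos=(6,0), heading=0, 3 segment(s) drawn
Waypoints (4 total):
(0, 0)
(2, 0)
(4, 0)
(6, 0)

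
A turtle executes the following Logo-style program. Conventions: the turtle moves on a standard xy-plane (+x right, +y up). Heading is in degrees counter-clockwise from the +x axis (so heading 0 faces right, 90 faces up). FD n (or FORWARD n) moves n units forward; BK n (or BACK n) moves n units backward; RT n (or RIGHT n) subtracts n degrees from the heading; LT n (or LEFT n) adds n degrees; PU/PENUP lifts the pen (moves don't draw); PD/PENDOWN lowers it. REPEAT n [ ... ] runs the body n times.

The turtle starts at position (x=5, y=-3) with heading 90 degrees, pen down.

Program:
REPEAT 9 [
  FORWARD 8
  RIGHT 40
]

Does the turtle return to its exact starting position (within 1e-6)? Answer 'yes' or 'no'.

Executing turtle program step by step:
Start: pos=(5,-3), heading=90, pen down
REPEAT 9 [
  -- iteration 1/9 --
  FD 8: (5,-3) -> (5,5) [heading=90, draw]
  RT 40: heading 90 -> 50
  -- iteration 2/9 --
  FD 8: (5,5) -> (10.142,11.128) [heading=50, draw]
  RT 40: heading 50 -> 10
  -- iteration 3/9 --
  FD 8: (10.142,11.128) -> (18.021,12.518) [heading=10, draw]
  RT 40: heading 10 -> 330
  -- iteration 4/9 --
  FD 8: (18.021,12.518) -> (24.949,8.518) [heading=330, draw]
  RT 40: heading 330 -> 290
  -- iteration 5/9 --
  FD 8: (24.949,8.518) -> (27.685,1) [heading=290, draw]
  RT 40: heading 290 -> 250
  -- iteration 6/9 --
  FD 8: (27.685,1) -> (24.949,-6.518) [heading=250, draw]
  RT 40: heading 250 -> 210
  -- iteration 7/9 --
  FD 8: (24.949,-6.518) -> (18.021,-10.518) [heading=210, draw]
  RT 40: heading 210 -> 170
  -- iteration 8/9 --
  FD 8: (18.021,-10.518) -> (10.142,-9.128) [heading=170, draw]
  RT 40: heading 170 -> 130
  -- iteration 9/9 --
  FD 8: (10.142,-9.128) -> (5,-3) [heading=130, draw]
  RT 40: heading 130 -> 90
]
Final: pos=(5,-3), heading=90, 9 segment(s) drawn

Start position: (5, -3)
Final position: (5, -3)
Distance = 0; < 1e-6 -> CLOSED

Answer: yes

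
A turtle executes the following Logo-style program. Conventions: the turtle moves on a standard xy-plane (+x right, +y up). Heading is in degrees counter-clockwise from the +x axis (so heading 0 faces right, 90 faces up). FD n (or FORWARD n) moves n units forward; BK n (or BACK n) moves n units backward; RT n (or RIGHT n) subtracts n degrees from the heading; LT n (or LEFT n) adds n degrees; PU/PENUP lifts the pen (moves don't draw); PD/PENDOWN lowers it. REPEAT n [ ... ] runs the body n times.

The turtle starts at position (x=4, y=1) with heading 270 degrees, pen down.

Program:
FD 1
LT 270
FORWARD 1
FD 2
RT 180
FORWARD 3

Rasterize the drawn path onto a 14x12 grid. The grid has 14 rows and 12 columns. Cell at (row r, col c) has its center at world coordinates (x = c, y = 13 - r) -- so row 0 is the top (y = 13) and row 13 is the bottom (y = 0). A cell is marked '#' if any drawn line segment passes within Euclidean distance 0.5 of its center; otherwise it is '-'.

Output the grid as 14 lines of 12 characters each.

Segment 0: (4,1) -> (4,0)
Segment 1: (4,0) -> (3,0)
Segment 2: (3,0) -> (1,0)
Segment 3: (1,0) -> (4,0)

Answer: ------------
------------
------------
------------
------------
------------
------------
------------
------------
------------
------------
------------
----#-------
-####-------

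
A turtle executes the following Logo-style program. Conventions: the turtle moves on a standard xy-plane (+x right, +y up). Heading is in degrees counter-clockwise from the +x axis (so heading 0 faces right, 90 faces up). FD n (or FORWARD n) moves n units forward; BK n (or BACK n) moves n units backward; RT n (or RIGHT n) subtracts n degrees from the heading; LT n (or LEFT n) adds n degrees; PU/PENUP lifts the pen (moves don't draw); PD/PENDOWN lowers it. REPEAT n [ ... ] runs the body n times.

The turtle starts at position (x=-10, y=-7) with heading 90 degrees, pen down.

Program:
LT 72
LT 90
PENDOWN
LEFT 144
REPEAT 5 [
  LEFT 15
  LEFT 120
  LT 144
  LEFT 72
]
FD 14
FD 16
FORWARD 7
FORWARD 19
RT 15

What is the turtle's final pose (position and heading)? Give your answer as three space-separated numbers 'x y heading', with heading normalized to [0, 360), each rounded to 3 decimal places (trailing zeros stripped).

Executing turtle program step by step:
Start: pos=(-10,-7), heading=90, pen down
LT 72: heading 90 -> 162
LT 90: heading 162 -> 252
PD: pen down
LT 144: heading 252 -> 36
REPEAT 5 [
  -- iteration 1/5 --
  LT 15: heading 36 -> 51
  LT 120: heading 51 -> 171
  LT 144: heading 171 -> 315
  LT 72: heading 315 -> 27
  -- iteration 2/5 --
  LT 15: heading 27 -> 42
  LT 120: heading 42 -> 162
  LT 144: heading 162 -> 306
  LT 72: heading 306 -> 18
  -- iteration 3/5 --
  LT 15: heading 18 -> 33
  LT 120: heading 33 -> 153
  LT 144: heading 153 -> 297
  LT 72: heading 297 -> 9
  -- iteration 4/5 --
  LT 15: heading 9 -> 24
  LT 120: heading 24 -> 144
  LT 144: heading 144 -> 288
  LT 72: heading 288 -> 0
  -- iteration 5/5 --
  LT 15: heading 0 -> 15
  LT 120: heading 15 -> 135
  LT 144: heading 135 -> 279
  LT 72: heading 279 -> 351
]
FD 14: (-10,-7) -> (3.828,-9.19) [heading=351, draw]
FD 16: (3.828,-9.19) -> (19.631,-11.693) [heading=351, draw]
FD 7: (19.631,-11.693) -> (26.544,-12.788) [heading=351, draw]
FD 19: (26.544,-12.788) -> (45.311,-15.76) [heading=351, draw]
RT 15: heading 351 -> 336
Final: pos=(45.311,-15.76), heading=336, 4 segment(s) drawn

Answer: 45.311 -15.76 336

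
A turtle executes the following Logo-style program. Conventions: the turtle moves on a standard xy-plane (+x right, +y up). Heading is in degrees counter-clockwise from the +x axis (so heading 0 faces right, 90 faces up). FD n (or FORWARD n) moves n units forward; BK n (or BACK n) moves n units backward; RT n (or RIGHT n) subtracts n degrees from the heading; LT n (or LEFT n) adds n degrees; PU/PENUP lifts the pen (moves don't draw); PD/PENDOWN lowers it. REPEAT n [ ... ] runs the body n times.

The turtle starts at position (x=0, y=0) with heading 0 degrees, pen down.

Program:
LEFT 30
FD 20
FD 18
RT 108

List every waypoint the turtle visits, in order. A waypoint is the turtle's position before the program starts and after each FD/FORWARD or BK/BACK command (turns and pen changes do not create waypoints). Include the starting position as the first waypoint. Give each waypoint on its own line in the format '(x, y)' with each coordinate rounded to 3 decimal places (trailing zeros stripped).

Answer: (0, 0)
(17.321, 10)
(32.909, 19)

Derivation:
Executing turtle program step by step:
Start: pos=(0,0), heading=0, pen down
LT 30: heading 0 -> 30
FD 20: (0,0) -> (17.321,10) [heading=30, draw]
FD 18: (17.321,10) -> (32.909,19) [heading=30, draw]
RT 108: heading 30 -> 282
Final: pos=(32.909,19), heading=282, 2 segment(s) drawn
Waypoints (3 total):
(0, 0)
(17.321, 10)
(32.909, 19)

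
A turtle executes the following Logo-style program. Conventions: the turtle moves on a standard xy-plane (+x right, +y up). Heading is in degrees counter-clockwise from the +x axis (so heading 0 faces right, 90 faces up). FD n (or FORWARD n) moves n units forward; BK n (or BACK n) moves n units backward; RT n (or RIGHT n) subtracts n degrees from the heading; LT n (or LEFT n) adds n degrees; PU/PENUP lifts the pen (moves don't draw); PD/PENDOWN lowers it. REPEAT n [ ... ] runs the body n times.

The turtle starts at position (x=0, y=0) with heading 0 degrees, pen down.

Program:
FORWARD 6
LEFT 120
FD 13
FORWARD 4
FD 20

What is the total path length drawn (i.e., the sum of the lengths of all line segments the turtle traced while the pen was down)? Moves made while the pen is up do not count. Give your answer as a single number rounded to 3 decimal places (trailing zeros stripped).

Answer: 43

Derivation:
Executing turtle program step by step:
Start: pos=(0,0), heading=0, pen down
FD 6: (0,0) -> (6,0) [heading=0, draw]
LT 120: heading 0 -> 120
FD 13: (6,0) -> (-0.5,11.258) [heading=120, draw]
FD 4: (-0.5,11.258) -> (-2.5,14.722) [heading=120, draw]
FD 20: (-2.5,14.722) -> (-12.5,32.043) [heading=120, draw]
Final: pos=(-12.5,32.043), heading=120, 4 segment(s) drawn

Segment lengths:
  seg 1: (0,0) -> (6,0), length = 6
  seg 2: (6,0) -> (-0.5,11.258), length = 13
  seg 3: (-0.5,11.258) -> (-2.5,14.722), length = 4
  seg 4: (-2.5,14.722) -> (-12.5,32.043), length = 20
Total = 43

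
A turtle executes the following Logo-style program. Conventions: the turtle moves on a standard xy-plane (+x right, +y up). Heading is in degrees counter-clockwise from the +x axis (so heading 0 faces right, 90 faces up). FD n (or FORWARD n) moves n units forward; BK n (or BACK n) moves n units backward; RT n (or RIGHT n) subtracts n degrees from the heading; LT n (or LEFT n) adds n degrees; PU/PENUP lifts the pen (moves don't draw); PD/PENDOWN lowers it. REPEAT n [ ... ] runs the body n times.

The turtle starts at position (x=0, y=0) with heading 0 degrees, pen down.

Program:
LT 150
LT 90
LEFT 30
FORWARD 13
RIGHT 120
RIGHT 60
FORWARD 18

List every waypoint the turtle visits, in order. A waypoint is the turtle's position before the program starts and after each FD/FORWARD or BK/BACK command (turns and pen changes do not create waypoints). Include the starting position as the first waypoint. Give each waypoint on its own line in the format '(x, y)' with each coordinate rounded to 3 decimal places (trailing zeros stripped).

Executing turtle program step by step:
Start: pos=(0,0), heading=0, pen down
LT 150: heading 0 -> 150
LT 90: heading 150 -> 240
LT 30: heading 240 -> 270
FD 13: (0,0) -> (0,-13) [heading=270, draw]
RT 120: heading 270 -> 150
RT 60: heading 150 -> 90
FD 18: (0,-13) -> (0,5) [heading=90, draw]
Final: pos=(0,5), heading=90, 2 segment(s) drawn
Waypoints (3 total):
(0, 0)
(0, -13)
(0, 5)

Answer: (0, 0)
(0, -13)
(0, 5)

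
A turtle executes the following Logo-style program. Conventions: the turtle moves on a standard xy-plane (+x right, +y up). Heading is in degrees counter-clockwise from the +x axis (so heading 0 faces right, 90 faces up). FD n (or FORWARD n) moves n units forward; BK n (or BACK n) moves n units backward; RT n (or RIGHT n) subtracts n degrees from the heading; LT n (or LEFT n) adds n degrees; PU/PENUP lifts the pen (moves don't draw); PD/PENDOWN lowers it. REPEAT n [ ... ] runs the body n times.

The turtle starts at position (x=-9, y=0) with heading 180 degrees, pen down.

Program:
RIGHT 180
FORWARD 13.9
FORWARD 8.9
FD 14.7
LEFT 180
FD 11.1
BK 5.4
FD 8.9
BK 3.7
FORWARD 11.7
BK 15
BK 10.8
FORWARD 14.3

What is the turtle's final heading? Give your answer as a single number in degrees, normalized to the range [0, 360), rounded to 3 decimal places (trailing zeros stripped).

Answer: 180

Derivation:
Executing turtle program step by step:
Start: pos=(-9,0), heading=180, pen down
RT 180: heading 180 -> 0
FD 13.9: (-9,0) -> (4.9,0) [heading=0, draw]
FD 8.9: (4.9,0) -> (13.8,0) [heading=0, draw]
FD 14.7: (13.8,0) -> (28.5,0) [heading=0, draw]
LT 180: heading 0 -> 180
FD 11.1: (28.5,0) -> (17.4,0) [heading=180, draw]
BK 5.4: (17.4,0) -> (22.8,0) [heading=180, draw]
FD 8.9: (22.8,0) -> (13.9,0) [heading=180, draw]
BK 3.7: (13.9,0) -> (17.6,0) [heading=180, draw]
FD 11.7: (17.6,0) -> (5.9,0) [heading=180, draw]
BK 15: (5.9,0) -> (20.9,0) [heading=180, draw]
BK 10.8: (20.9,0) -> (31.7,0) [heading=180, draw]
FD 14.3: (31.7,0) -> (17.4,0) [heading=180, draw]
Final: pos=(17.4,0), heading=180, 11 segment(s) drawn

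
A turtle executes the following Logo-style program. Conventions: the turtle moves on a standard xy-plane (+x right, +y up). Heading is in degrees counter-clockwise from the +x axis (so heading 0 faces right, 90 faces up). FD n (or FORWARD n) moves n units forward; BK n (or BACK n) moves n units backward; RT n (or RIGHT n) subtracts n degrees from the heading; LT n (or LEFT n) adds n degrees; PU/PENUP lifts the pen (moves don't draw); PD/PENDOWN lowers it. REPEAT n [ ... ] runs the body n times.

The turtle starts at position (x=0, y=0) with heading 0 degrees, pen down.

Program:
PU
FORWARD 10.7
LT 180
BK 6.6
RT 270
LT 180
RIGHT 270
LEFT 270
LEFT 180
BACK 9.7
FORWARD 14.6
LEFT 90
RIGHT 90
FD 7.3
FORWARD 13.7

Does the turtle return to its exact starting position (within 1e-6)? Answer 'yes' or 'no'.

Executing turtle program step by step:
Start: pos=(0,0), heading=0, pen down
PU: pen up
FD 10.7: (0,0) -> (10.7,0) [heading=0, move]
LT 180: heading 0 -> 180
BK 6.6: (10.7,0) -> (17.3,0) [heading=180, move]
RT 270: heading 180 -> 270
LT 180: heading 270 -> 90
RT 270: heading 90 -> 180
LT 270: heading 180 -> 90
LT 180: heading 90 -> 270
BK 9.7: (17.3,0) -> (17.3,9.7) [heading=270, move]
FD 14.6: (17.3,9.7) -> (17.3,-4.9) [heading=270, move]
LT 90: heading 270 -> 0
RT 90: heading 0 -> 270
FD 7.3: (17.3,-4.9) -> (17.3,-12.2) [heading=270, move]
FD 13.7: (17.3,-12.2) -> (17.3,-25.9) [heading=270, move]
Final: pos=(17.3,-25.9), heading=270, 0 segment(s) drawn

Start position: (0, 0)
Final position: (17.3, -25.9)
Distance = 31.146; >= 1e-6 -> NOT closed

Answer: no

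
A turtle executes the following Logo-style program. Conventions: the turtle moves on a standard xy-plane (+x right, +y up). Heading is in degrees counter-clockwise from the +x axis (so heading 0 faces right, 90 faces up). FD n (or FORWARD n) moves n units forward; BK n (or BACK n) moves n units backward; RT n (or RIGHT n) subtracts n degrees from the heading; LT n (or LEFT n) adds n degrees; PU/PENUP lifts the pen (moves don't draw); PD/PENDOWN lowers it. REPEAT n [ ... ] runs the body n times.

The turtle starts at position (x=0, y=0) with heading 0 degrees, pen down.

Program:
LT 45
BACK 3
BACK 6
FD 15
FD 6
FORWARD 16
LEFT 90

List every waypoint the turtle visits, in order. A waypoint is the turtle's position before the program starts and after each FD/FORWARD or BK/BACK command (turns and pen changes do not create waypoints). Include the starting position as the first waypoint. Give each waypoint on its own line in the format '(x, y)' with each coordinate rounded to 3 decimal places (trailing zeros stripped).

Executing turtle program step by step:
Start: pos=(0,0), heading=0, pen down
LT 45: heading 0 -> 45
BK 3: (0,0) -> (-2.121,-2.121) [heading=45, draw]
BK 6: (-2.121,-2.121) -> (-6.364,-6.364) [heading=45, draw]
FD 15: (-6.364,-6.364) -> (4.243,4.243) [heading=45, draw]
FD 6: (4.243,4.243) -> (8.485,8.485) [heading=45, draw]
FD 16: (8.485,8.485) -> (19.799,19.799) [heading=45, draw]
LT 90: heading 45 -> 135
Final: pos=(19.799,19.799), heading=135, 5 segment(s) drawn
Waypoints (6 total):
(0, 0)
(-2.121, -2.121)
(-6.364, -6.364)
(4.243, 4.243)
(8.485, 8.485)
(19.799, 19.799)

Answer: (0, 0)
(-2.121, -2.121)
(-6.364, -6.364)
(4.243, 4.243)
(8.485, 8.485)
(19.799, 19.799)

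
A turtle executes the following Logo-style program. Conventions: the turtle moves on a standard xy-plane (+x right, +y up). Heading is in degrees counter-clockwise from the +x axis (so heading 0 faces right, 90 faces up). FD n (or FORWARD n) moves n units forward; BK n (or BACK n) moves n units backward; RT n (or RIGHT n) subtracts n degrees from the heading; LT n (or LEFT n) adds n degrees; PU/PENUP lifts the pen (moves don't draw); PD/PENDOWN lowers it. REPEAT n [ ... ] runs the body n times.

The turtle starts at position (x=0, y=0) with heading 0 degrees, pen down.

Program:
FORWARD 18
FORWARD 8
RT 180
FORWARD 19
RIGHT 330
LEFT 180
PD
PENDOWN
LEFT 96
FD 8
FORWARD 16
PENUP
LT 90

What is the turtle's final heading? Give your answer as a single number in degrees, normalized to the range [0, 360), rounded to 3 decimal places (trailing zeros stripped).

Answer: 216

Derivation:
Executing turtle program step by step:
Start: pos=(0,0), heading=0, pen down
FD 18: (0,0) -> (18,0) [heading=0, draw]
FD 8: (18,0) -> (26,0) [heading=0, draw]
RT 180: heading 0 -> 180
FD 19: (26,0) -> (7,0) [heading=180, draw]
RT 330: heading 180 -> 210
LT 180: heading 210 -> 30
PD: pen down
PD: pen down
LT 96: heading 30 -> 126
FD 8: (7,0) -> (2.298,6.472) [heading=126, draw]
FD 16: (2.298,6.472) -> (-7.107,19.416) [heading=126, draw]
PU: pen up
LT 90: heading 126 -> 216
Final: pos=(-7.107,19.416), heading=216, 5 segment(s) drawn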